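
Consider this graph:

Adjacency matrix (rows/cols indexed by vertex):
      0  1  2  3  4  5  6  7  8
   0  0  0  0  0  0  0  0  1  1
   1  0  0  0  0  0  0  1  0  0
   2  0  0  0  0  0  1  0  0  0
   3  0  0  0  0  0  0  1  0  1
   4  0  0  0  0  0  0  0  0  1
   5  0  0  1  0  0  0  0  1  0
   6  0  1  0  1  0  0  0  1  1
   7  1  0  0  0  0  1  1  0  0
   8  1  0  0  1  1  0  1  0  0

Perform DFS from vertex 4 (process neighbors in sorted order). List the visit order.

DFS from vertex 4 (neighbors processed in ascending order):
Visit order: 4, 8, 0, 7, 5, 2, 6, 1, 3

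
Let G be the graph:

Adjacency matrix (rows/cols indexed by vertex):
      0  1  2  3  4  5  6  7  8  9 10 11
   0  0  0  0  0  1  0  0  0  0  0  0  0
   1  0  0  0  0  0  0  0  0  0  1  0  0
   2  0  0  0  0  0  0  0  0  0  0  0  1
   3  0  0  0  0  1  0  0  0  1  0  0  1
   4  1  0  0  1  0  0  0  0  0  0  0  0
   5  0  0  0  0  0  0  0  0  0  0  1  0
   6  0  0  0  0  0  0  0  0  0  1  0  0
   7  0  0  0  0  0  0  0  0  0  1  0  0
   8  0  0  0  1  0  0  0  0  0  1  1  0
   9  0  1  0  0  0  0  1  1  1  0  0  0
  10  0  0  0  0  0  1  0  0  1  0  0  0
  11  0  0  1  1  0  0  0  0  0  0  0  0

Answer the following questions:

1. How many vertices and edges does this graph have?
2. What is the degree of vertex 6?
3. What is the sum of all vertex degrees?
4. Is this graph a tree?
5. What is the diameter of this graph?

Count: 12 vertices, 11 edges.
Vertex 6 has neighbors [9], degree = 1.
Handshaking lemma: 2 * 11 = 22.
A graph is a tree iff it is connected and has exactly n-1 edges. This graph is connected (all 12 vertices in one component) and has 12-1 = 11 edges. It is a tree.
Diameter (longest shortest path) = 5.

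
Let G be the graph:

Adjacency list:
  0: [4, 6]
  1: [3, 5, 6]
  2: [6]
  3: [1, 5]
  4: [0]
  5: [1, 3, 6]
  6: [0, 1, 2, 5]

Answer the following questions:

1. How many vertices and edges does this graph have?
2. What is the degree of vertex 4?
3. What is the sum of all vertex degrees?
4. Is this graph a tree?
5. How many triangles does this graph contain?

Count: 7 vertices, 8 edges.
Vertex 4 has neighbors [0], degree = 1.
Handshaking lemma: 2 * 8 = 16.
A tree on 7 vertices has 6 edges. This graph has 8 edges (2 extra). Not a tree.
Number of triangles = 2.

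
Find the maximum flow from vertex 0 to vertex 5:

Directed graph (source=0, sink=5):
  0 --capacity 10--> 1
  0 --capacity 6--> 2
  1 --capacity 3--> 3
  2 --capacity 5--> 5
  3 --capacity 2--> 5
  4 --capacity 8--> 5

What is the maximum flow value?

Computing max flow:
  Flow on (0->1): 2/10
  Flow on (0->2): 5/6
  Flow on (1->3): 2/3
  Flow on (2->5): 5/5
  Flow on (3->5): 2/2
Maximum flow = 7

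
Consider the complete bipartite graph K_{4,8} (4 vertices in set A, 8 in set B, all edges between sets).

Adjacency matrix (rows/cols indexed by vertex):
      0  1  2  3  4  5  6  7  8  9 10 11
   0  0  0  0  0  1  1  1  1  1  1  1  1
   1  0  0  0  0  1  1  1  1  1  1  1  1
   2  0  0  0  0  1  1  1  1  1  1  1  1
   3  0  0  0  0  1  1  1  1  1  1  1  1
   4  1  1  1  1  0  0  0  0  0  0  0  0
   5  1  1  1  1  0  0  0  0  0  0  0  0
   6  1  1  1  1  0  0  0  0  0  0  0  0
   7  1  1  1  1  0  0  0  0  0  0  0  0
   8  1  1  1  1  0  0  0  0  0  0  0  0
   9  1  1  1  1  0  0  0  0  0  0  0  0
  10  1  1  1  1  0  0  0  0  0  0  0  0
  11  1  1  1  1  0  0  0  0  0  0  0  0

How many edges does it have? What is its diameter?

K_{4,8} has 4 * 8 = 32 edges.
Any vertex reaches any opposite-side vertex in 1 step; same-side vertices reach in 2 steps via any opposite-side vertex.
Diameter = 2.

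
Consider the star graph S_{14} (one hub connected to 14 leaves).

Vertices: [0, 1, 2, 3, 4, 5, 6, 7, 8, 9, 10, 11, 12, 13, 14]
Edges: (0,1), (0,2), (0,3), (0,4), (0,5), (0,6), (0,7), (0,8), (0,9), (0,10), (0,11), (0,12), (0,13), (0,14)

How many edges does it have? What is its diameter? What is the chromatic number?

Star graph S_{14}: the hub connects to all 14 leaves.
Edges = 14.
Diameter = 2 (any leaf to hub is 1, leaf to leaf through hub is 2).
Star graphs are bipartite (hub vs leaves), so chromatic number = 2.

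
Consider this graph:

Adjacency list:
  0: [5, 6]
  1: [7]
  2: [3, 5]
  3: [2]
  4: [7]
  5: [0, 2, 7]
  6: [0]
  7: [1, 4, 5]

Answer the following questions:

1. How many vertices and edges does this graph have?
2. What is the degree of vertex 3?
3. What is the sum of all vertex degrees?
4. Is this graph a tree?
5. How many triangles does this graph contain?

Count: 8 vertices, 7 edges.
Vertex 3 has neighbors [2], degree = 1.
Handshaking lemma: 2 * 7 = 14.
A graph is a tree iff it is connected and has exactly n-1 edges. This graph is connected (all 8 vertices in one component) and has 8-1 = 7 edges. It is a tree.
Number of triangles = 0.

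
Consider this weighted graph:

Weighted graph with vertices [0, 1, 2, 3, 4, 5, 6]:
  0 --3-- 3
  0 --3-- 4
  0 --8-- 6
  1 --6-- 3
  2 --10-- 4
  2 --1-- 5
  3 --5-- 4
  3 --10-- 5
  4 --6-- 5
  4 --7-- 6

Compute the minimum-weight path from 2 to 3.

Using Dijkstra's algorithm from vertex 2:
Shortest path: 2 -> 5 -> 3
Total weight: 1 + 10 = 11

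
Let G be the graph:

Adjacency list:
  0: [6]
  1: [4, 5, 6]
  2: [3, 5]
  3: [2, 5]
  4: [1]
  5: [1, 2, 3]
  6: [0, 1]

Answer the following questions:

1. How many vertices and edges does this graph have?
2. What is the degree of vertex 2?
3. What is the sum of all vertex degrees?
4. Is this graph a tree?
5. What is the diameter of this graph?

Count: 7 vertices, 7 edges.
Vertex 2 has neighbors [3, 5], degree = 2.
Handshaking lemma: 2 * 7 = 14.
A tree on 7 vertices has 6 edges. This graph has 7 edges (1 extra). Not a tree.
Diameter (longest shortest path) = 4.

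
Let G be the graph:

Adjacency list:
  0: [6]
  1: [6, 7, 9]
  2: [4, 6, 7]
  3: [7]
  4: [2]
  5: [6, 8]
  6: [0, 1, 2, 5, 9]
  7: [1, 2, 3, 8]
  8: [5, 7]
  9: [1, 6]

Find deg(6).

Vertex 6 has neighbors [0, 1, 2, 5, 9], so deg(6) = 5.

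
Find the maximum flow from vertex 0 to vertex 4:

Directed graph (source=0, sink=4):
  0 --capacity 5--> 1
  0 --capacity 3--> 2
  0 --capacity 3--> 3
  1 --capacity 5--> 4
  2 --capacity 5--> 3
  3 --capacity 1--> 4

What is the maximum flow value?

Computing max flow:
  Flow on (0->1): 5/5
  Flow on (0->3): 1/3
  Flow on (1->4): 5/5
  Flow on (3->4): 1/1
Maximum flow = 6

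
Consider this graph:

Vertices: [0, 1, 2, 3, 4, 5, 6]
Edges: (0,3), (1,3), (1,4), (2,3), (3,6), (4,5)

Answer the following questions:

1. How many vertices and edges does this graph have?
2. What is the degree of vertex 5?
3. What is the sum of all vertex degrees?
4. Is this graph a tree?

Count: 7 vertices, 6 edges.
Vertex 5 has neighbors [4], degree = 1.
Handshaking lemma: 2 * 6 = 12.
A graph is a tree iff it is connected and has exactly n-1 edges. This graph is connected (all 7 vertices in one component) and has 7-1 = 6 edges. It is a tree.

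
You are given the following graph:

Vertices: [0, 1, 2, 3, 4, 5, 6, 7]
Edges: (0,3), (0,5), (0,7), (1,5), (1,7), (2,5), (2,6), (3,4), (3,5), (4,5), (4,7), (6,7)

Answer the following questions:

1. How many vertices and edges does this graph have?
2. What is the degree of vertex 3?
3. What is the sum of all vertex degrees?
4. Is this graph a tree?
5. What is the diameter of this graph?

Count: 8 vertices, 12 edges.
Vertex 3 has neighbors [0, 4, 5], degree = 3.
Handshaking lemma: 2 * 12 = 24.
A tree on 8 vertices has 7 edges. This graph has 12 edges (5 extra). Not a tree.
Diameter (longest shortest path) = 3.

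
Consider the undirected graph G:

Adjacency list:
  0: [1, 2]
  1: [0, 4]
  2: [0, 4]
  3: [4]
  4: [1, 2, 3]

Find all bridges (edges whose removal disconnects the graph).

A bridge is an edge whose removal increases the number of connected components.
Bridges found: (3,4)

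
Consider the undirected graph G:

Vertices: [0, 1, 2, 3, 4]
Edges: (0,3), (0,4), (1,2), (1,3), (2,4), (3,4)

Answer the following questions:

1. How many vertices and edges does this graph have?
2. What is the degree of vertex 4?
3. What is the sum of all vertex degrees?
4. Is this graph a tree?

Count: 5 vertices, 6 edges.
Vertex 4 has neighbors [0, 2, 3], degree = 3.
Handshaking lemma: 2 * 6 = 12.
A tree on 5 vertices has 4 edges. This graph has 6 edges (2 extra). Not a tree.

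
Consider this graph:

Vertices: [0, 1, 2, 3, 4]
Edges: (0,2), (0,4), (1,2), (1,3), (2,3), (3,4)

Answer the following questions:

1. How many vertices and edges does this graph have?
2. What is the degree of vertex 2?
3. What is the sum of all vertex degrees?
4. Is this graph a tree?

Count: 5 vertices, 6 edges.
Vertex 2 has neighbors [0, 1, 3], degree = 3.
Handshaking lemma: 2 * 6 = 12.
A tree on 5 vertices has 4 edges. This graph has 6 edges (2 extra). Not a tree.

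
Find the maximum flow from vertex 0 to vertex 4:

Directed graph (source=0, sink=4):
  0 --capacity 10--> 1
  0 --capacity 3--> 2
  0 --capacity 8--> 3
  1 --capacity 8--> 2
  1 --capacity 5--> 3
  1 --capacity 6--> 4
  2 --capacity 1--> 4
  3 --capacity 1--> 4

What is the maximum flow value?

Computing max flow:
  Flow on (0->1): 6/10
  Flow on (0->2): 1/3
  Flow on (0->3): 1/8
  Flow on (1->4): 6/6
  Flow on (2->4): 1/1
  Flow on (3->4): 1/1
Maximum flow = 8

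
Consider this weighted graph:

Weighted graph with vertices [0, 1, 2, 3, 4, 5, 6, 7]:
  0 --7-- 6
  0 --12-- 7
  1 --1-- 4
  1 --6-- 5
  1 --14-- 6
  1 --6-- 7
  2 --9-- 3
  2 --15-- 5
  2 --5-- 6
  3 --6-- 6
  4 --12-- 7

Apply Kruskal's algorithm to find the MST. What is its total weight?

Applying Kruskal's algorithm (sort edges by weight, add if no cycle):
  Add (1,4) w=1
  Add (2,6) w=5
  Add (1,5) w=6
  Add (1,7) w=6
  Add (3,6) w=6
  Add (0,6) w=7
  Skip (2,3) w=9 (creates cycle)
  Add (0,7) w=12
  Skip (4,7) w=12 (creates cycle)
  Skip (1,6) w=14 (creates cycle)
  Skip (2,5) w=15 (creates cycle)
MST weight = 43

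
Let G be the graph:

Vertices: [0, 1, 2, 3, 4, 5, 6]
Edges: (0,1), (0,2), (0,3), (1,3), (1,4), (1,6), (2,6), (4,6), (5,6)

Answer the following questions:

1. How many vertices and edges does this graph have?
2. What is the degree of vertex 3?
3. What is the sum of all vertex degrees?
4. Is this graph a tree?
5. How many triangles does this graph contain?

Count: 7 vertices, 9 edges.
Vertex 3 has neighbors [0, 1], degree = 2.
Handshaking lemma: 2 * 9 = 18.
A tree on 7 vertices has 6 edges. This graph has 9 edges (3 extra). Not a tree.
Number of triangles = 2.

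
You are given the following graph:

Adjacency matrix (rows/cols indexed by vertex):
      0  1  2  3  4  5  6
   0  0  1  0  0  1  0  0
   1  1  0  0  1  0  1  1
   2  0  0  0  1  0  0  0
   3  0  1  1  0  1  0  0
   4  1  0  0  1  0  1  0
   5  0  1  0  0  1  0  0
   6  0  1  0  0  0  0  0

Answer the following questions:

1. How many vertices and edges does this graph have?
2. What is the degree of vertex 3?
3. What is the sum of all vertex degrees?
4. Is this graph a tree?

Count: 7 vertices, 8 edges.
Vertex 3 has neighbors [1, 2, 4], degree = 3.
Handshaking lemma: 2 * 8 = 16.
A tree on 7 vertices has 6 edges. This graph has 8 edges (2 extra). Not a tree.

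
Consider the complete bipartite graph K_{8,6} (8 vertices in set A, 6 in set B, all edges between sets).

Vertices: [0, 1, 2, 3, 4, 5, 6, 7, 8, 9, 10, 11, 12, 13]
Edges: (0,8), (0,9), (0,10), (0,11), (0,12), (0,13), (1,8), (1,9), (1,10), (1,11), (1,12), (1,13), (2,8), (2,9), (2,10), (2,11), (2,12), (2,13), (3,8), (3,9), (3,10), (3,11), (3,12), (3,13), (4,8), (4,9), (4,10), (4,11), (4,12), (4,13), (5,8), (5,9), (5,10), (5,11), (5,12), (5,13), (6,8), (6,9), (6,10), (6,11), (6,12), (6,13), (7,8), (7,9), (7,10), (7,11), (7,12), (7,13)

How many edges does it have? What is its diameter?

K_{8,6} has 8 * 6 = 48 edges.
Any vertex reaches any opposite-side vertex in 1 step; same-side vertices reach in 2 steps via any opposite-side vertex.
Diameter = 2.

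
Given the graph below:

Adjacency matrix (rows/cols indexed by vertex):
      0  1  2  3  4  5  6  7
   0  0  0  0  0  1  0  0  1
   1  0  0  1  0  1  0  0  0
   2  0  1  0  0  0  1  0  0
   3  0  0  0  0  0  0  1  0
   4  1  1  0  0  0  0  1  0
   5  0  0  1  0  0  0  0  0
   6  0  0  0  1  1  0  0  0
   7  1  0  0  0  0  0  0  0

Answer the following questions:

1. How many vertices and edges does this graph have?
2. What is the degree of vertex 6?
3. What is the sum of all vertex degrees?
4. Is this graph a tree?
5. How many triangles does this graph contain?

Count: 8 vertices, 7 edges.
Vertex 6 has neighbors [3, 4], degree = 2.
Handshaking lemma: 2 * 7 = 14.
A graph is a tree iff it is connected and has exactly n-1 edges. This graph is connected (all 8 vertices in one component) and has 8-1 = 7 edges. It is a tree.
Number of triangles = 0.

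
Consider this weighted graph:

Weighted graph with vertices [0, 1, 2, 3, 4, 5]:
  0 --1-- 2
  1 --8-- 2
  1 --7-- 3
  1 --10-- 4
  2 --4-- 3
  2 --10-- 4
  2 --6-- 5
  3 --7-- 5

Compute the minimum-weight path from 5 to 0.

Using Dijkstra's algorithm from vertex 5:
Shortest path: 5 -> 2 -> 0
Total weight: 6 + 1 = 7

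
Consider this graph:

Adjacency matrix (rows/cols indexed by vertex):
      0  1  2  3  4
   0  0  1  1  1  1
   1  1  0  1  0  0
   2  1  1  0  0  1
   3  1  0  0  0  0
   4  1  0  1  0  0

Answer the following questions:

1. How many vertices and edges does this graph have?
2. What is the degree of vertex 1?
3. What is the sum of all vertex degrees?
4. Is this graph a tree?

Count: 5 vertices, 6 edges.
Vertex 1 has neighbors [0, 2], degree = 2.
Handshaking lemma: 2 * 6 = 12.
A tree on 5 vertices has 4 edges. This graph has 6 edges (2 extra). Not a tree.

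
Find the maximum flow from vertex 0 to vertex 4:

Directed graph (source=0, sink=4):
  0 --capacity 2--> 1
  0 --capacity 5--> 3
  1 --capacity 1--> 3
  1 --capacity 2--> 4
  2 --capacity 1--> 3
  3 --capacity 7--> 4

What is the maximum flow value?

Computing max flow:
  Flow on (0->1): 2/2
  Flow on (0->3): 5/5
  Flow on (1->4): 2/2
  Flow on (3->4): 5/7
Maximum flow = 7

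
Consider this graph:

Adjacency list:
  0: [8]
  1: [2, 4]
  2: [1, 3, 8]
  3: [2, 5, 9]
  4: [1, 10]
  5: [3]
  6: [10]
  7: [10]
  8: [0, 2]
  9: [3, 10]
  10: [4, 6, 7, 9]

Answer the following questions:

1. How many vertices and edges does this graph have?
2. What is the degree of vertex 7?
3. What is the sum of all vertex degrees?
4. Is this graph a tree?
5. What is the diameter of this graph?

Count: 11 vertices, 11 edges.
Vertex 7 has neighbors [10], degree = 1.
Handshaking lemma: 2 * 11 = 22.
A tree on 11 vertices has 10 edges. This graph has 11 edges (1 extra). Not a tree.
Diameter (longest shortest path) = 6.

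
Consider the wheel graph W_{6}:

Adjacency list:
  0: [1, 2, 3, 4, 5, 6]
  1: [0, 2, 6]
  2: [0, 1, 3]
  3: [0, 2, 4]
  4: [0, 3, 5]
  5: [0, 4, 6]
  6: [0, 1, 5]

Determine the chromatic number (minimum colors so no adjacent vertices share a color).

W_{6} = C_{6} plus a hub adjacent to every cycle vertex.
The outer cycle needs 2 colors (even cycle); the hub is adjacent to all of them so needs a fresh color.
Chromatic number = 2 + 1 = 3.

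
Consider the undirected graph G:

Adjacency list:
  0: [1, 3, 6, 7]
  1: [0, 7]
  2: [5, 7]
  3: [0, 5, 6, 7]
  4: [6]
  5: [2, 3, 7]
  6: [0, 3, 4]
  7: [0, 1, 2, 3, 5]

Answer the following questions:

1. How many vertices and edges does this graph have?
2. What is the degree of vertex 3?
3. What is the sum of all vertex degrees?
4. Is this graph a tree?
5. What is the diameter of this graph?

Count: 8 vertices, 12 edges.
Vertex 3 has neighbors [0, 5, 6, 7], degree = 4.
Handshaking lemma: 2 * 12 = 24.
A tree on 8 vertices has 7 edges. This graph has 12 edges (5 extra). Not a tree.
Diameter (longest shortest path) = 4.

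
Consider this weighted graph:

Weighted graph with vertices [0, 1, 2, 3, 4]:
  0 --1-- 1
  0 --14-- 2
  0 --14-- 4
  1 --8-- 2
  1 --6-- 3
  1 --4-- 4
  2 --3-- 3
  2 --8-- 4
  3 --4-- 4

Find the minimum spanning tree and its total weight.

Applying Kruskal's algorithm (sort edges by weight, add if no cycle):
  Add (0,1) w=1
  Add (2,3) w=3
  Add (1,4) w=4
  Add (3,4) w=4
  Skip (1,3) w=6 (creates cycle)
  Skip (1,2) w=8 (creates cycle)
  Skip (2,4) w=8 (creates cycle)
  Skip (0,2) w=14 (creates cycle)
  Skip (0,4) w=14 (creates cycle)
MST weight = 12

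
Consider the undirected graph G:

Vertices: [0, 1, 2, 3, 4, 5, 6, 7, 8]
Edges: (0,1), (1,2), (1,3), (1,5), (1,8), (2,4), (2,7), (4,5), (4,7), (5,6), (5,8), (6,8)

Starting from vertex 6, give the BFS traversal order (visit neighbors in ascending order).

BFS from vertex 6 (neighbors processed in ascending order):
Visit order: 6, 5, 8, 1, 4, 0, 2, 3, 7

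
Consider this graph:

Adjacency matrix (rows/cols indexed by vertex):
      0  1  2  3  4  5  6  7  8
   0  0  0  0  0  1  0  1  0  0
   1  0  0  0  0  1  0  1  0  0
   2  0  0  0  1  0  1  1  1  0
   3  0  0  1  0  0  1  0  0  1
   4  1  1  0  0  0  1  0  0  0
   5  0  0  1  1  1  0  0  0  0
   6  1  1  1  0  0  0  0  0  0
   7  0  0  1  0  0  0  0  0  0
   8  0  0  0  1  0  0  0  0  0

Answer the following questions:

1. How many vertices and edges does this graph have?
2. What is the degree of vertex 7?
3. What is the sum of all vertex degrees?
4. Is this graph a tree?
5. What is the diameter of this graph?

Count: 9 vertices, 11 edges.
Vertex 7 has neighbors [2], degree = 1.
Handshaking lemma: 2 * 11 = 22.
A tree on 9 vertices has 8 edges. This graph has 11 edges (3 extra). Not a tree.
Diameter (longest shortest path) = 4.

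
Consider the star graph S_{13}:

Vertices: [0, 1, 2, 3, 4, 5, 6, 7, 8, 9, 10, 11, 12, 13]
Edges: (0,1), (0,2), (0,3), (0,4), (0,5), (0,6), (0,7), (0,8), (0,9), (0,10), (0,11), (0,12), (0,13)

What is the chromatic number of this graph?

S_{13} has one hub adjacent to 13 leaves; leaves are pairwise non-adjacent.
Color the hub 0 and every leaf 1.
Chromatic number = 2.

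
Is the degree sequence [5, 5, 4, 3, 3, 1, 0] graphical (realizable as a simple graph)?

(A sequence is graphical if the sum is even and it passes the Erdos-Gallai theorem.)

Sum of degrees = 21. Sum is odd, so the sequence is NOT graphical.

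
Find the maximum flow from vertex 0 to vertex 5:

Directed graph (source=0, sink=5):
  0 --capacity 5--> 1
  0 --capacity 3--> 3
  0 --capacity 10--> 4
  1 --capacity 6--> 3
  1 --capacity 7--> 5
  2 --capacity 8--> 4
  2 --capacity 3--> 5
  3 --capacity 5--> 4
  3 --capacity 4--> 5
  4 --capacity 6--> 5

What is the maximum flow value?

Computing max flow:
  Flow on (0->1): 5/5
  Flow on (0->3): 3/3
  Flow on (0->4): 6/10
  Flow on (1->5): 5/7
  Flow on (3->5): 3/4
  Flow on (4->5): 6/6
Maximum flow = 14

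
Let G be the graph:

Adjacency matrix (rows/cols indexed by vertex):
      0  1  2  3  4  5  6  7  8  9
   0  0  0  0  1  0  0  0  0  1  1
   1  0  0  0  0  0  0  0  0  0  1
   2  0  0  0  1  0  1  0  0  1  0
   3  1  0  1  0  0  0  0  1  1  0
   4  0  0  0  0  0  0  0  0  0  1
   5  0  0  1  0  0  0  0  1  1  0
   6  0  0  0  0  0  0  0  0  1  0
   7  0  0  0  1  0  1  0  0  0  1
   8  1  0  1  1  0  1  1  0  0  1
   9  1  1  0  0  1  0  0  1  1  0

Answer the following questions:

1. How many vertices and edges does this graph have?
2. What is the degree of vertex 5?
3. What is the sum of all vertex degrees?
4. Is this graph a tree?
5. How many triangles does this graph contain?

Count: 10 vertices, 15 edges.
Vertex 5 has neighbors [2, 7, 8], degree = 3.
Handshaking lemma: 2 * 15 = 30.
A tree on 10 vertices has 9 edges. This graph has 15 edges (6 extra). Not a tree.
Number of triangles = 4.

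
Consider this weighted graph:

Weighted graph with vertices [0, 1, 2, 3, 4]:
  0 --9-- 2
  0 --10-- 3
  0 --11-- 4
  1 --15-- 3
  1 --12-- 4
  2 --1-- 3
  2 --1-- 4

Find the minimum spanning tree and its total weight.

Applying Kruskal's algorithm (sort edges by weight, add if no cycle):
  Add (2,3) w=1
  Add (2,4) w=1
  Add (0,2) w=9
  Skip (0,3) w=10 (creates cycle)
  Skip (0,4) w=11 (creates cycle)
  Add (1,4) w=12
  Skip (1,3) w=15 (creates cycle)
MST weight = 23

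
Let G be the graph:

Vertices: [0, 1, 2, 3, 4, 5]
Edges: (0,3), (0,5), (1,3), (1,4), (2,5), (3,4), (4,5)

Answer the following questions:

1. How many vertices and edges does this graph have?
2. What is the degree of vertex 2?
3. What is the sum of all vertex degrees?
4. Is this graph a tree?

Count: 6 vertices, 7 edges.
Vertex 2 has neighbors [5], degree = 1.
Handshaking lemma: 2 * 7 = 14.
A tree on 6 vertices has 5 edges. This graph has 7 edges (2 extra). Not a tree.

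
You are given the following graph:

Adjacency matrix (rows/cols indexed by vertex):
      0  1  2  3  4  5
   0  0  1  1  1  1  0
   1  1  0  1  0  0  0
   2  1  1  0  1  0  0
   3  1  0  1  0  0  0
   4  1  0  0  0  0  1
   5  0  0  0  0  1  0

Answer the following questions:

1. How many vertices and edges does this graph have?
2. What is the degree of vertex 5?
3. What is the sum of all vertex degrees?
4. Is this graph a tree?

Count: 6 vertices, 7 edges.
Vertex 5 has neighbors [4], degree = 1.
Handshaking lemma: 2 * 7 = 14.
A tree on 6 vertices has 5 edges. This graph has 7 edges (2 extra). Not a tree.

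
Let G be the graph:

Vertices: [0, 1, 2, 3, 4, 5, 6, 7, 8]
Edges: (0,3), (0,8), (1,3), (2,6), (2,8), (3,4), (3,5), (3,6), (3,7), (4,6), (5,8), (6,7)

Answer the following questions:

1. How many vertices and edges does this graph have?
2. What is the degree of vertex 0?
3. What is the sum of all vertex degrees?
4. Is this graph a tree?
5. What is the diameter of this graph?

Count: 9 vertices, 12 edges.
Vertex 0 has neighbors [3, 8], degree = 2.
Handshaking lemma: 2 * 12 = 24.
A tree on 9 vertices has 8 edges. This graph has 12 edges (4 extra). Not a tree.
Diameter (longest shortest path) = 3.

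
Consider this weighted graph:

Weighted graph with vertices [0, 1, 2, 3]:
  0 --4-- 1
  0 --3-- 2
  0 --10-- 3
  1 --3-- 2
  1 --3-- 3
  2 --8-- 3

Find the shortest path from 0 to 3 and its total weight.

Using Dijkstra's algorithm from vertex 0:
Shortest path: 0 -> 1 -> 3
Total weight: 4 + 3 = 7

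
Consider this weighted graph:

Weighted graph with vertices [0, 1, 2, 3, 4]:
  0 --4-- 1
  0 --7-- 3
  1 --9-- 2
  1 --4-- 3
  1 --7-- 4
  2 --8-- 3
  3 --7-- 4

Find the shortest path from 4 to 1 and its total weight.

Using Dijkstra's algorithm from vertex 4:
Shortest path: 4 -> 1
Total weight: 7 = 7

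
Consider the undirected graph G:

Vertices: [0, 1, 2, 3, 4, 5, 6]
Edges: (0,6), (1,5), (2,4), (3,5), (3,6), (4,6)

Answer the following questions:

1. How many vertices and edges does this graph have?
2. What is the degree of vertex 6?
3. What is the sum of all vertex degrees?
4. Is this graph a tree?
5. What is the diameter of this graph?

Count: 7 vertices, 6 edges.
Vertex 6 has neighbors [0, 3, 4], degree = 3.
Handshaking lemma: 2 * 6 = 12.
A graph is a tree iff it is connected and has exactly n-1 edges. This graph is connected (all 7 vertices in one component) and has 7-1 = 6 edges. It is a tree.
Diameter (longest shortest path) = 5.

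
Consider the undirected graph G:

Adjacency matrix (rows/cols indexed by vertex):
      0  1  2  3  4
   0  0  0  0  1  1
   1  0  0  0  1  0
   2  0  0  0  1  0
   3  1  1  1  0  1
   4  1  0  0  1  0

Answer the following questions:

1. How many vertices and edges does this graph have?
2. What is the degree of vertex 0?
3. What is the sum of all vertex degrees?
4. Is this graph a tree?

Count: 5 vertices, 5 edges.
Vertex 0 has neighbors [3, 4], degree = 2.
Handshaking lemma: 2 * 5 = 10.
A tree on 5 vertices has 4 edges. This graph has 5 edges (1 extra). Not a tree.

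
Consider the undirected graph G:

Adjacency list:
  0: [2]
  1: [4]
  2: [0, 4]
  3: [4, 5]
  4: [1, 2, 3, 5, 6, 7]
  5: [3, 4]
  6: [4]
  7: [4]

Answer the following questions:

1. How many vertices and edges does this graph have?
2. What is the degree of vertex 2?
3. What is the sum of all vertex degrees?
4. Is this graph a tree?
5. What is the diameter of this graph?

Count: 8 vertices, 8 edges.
Vertex 2 has neighbors [0, 4], degree = 2.
Handshaking lemma: 2 * 8 = 16.
A tree on 8 vertices has 7 edges. This graph has 8 edges (1 extra). Not a tree.
Diameter (longest shortest path) = 3.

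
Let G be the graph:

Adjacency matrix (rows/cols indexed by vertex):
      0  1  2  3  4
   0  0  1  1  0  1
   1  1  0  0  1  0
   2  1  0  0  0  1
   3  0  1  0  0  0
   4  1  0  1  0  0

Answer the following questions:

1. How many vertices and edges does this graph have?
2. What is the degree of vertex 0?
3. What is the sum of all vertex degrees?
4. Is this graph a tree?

Count: 5 vertices, 5 edges.
Vertex 0 has neighbors [1, 2, 4], degree = 3.
Handshaking lemma: 2 * 5 = 10.
A tree on 5 vertices has 4 edges. This graph has 5 edges (1 extra). Not a tree.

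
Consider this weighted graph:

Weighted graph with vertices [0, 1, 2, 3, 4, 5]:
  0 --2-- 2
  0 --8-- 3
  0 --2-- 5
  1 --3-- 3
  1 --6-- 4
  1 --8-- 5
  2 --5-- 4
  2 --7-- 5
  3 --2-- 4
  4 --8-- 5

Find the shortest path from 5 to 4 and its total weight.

Using Dijkstra's algorithm from vertex 5:
Shortest path: 5 -> 4
Total weight: 8 = 8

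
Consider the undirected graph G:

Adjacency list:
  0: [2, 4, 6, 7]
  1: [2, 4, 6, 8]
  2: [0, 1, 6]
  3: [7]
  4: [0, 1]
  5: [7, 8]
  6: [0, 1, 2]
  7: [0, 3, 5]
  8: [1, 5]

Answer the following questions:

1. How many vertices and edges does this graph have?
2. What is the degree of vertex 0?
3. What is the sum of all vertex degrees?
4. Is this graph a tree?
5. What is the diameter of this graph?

Count: 9 vertices, 12 edges.
Vertex 0 has neighbors [2, 4, 6, 7], degree = 4.
Handshaking lemma: 2 * 12 = 24.
A tree on 9 vertices has 8 edges. This graph has 12 edges (4 extra). Not a tree.
Diameter (longest shortest path) = 4.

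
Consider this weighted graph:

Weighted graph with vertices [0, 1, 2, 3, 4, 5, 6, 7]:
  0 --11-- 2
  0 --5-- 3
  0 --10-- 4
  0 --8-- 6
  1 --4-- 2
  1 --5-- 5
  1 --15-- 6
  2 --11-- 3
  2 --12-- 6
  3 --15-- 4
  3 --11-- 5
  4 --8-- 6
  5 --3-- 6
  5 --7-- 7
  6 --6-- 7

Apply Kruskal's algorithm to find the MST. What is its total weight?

Applying Kruskal's algorithm (sort edges by weight, add if no cycle):
  Add (5,6) w=3
  Add (1,2) w=4
  Add (0,3) w=5
  Add (1,5) w=5
  Add (6,7) w=6
  Skip (5,7) w=7 (creates cycle)
  Add (0,6) w=8
  Add (4,6) w=8
  Skip (0,4) w=10 (creates cycle)
  Skip (0,2) w=11 (creates cycle)
  Skip (2,3) w=11 (creates cycle)
  Skip (3,5) w=11 (creates cycle)
  Skip (2,6) w=12 (creates cycle)
  Skip (1,6) w=15 (creates cycle)
  Skip (3,4) w=15 (creates cycle)
MST weight = 39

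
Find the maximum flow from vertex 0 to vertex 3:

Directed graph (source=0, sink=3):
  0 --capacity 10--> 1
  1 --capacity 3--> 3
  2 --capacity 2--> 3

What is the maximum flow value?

Computing max flow:
  Flow on (0->1): 3/10
  Flow on (1->3): 3/3
Maximum flow = 3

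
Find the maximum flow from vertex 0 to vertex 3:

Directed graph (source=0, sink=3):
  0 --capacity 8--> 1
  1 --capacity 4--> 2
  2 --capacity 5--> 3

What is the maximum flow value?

Computing max flow:
  Flow on (0->1): 4/8
  Flow on (1->2): 4/4
  Flow on (2->3): 4/5
Maximum flow = 4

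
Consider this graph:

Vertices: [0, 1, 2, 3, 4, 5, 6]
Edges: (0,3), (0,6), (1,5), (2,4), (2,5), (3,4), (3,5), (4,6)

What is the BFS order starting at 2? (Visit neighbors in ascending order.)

BFS from vertex 2 (neighbors processed in ascending order):
Visit order: 2, 4, 5, 3, 6, 1, 0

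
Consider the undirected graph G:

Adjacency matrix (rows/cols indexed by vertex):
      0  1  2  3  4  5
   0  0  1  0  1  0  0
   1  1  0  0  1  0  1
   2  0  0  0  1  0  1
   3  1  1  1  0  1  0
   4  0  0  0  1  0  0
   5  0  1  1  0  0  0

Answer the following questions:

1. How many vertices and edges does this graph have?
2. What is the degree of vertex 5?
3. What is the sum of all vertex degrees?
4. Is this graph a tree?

Count: 6 vertices, 7 edges.
Vertex 5 has neighbors [1, 2], degree = 2.
Handshaking lemma: 2 * 7 = 14.
A tree on 6 vertices has 5 edges. This graph has 7 edges (2 extra). Not a tree.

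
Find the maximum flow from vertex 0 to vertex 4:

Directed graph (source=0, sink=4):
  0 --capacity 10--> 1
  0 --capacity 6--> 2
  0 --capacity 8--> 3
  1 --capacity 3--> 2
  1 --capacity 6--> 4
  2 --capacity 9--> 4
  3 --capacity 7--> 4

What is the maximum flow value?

Computing max flow:
  Flow on (0->1): 9/10
  Flow on (0->2): 6/6
  Flow on (0->3): 7/8
  Flow on (1->2): 3/3
  Flow on (1->4): 6/6
  Flow on (2->4): 9/9
  Flow on (3->4): 7/7
Maximum flow = 22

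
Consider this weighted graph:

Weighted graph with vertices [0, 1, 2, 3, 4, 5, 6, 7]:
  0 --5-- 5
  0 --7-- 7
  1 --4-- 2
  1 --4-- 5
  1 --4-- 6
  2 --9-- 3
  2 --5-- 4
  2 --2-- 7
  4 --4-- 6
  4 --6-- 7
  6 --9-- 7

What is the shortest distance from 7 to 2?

Using Dijkstra's algorithm from vertex 7:
Shortest path: 7 -> 2
Total weight: 2 = 2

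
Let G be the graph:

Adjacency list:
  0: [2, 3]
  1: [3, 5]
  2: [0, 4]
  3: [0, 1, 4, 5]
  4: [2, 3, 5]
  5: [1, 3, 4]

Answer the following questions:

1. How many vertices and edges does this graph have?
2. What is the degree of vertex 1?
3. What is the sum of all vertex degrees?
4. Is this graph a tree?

Count: 6 vertices, 8 edges.
Vertex 1 has neighbors [3, 5], degree = 2.
Handshaking lemma: 2 * 8 = 16.
A tree on 6 vertices has 5 edges. This graph has 8 edges (3 extra). Not a tree.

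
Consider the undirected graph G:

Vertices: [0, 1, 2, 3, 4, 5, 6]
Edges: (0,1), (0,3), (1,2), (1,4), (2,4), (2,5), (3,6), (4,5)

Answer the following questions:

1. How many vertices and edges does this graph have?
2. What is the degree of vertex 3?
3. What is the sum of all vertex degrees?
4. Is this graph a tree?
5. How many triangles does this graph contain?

Count: 7 vertices, 8 edges.
Vertex 3 has neighbors [0, 6], degree = 2.
Handshaking lemma: 2 * 8 = 16.
A tree on 7 vertices has 6 edges. This graph has 8 edges (2 extra). Not a tree.
Number of triangles = 2.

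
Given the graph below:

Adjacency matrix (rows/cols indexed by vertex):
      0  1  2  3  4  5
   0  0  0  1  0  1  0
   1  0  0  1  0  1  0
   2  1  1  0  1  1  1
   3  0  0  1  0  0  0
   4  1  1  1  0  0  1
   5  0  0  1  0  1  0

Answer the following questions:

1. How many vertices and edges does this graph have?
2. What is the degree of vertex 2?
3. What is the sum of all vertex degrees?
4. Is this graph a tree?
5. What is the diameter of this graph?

Count: 6 vertices, 8 edges.
Vertex 2 has neighbors [0, 1, 3, 4, 5], degree = 5.
Handshaking lemma: 2 * 8 = 16.
A tree on 6 vertices has 5 edges. This graph has 8 edges (3 extra). Not a tree.
Diameter (longest shortest path) = 2.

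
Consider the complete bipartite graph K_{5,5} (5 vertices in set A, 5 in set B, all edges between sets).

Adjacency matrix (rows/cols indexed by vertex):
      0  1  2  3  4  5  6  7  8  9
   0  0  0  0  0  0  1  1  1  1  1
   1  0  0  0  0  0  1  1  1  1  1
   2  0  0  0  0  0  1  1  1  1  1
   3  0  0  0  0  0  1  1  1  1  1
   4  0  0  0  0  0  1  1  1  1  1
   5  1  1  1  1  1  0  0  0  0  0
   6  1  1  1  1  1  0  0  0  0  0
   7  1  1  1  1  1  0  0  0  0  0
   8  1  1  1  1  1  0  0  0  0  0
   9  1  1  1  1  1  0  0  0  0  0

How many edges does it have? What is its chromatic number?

K_{5,5} has 5 * 5 = 25 edges.
Bipartite graphs have chromatic number 2 (color each partition differently).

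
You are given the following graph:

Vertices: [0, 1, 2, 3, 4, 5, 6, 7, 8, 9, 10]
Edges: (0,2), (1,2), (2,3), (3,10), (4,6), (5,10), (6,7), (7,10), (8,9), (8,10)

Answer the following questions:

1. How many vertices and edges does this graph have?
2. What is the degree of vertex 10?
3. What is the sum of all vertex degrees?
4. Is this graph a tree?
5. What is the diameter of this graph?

Count: 11 vertices, 10 edges.
Vertex 10 has neighbors [3, 5, 7, 8], degree = 4.
Handshaking lemma: 2 * 10 = 20.
A graph is a tree iff it is connected and has exactly n-1 edges. This graph is connected (all 11 vertices in one component) and has 11-1 = 10 edges. It is a tree.
Diameter (longest shortest path) = 6.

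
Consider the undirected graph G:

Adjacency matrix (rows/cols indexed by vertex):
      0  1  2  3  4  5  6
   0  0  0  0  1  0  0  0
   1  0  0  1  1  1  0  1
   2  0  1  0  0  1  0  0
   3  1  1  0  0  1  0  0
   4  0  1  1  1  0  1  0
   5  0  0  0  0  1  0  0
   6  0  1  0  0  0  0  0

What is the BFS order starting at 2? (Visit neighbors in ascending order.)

BFS from vertex 2 (neighbors processed in ascending order):
Visit order: 2, 1, 4, 3, 6, 5, 0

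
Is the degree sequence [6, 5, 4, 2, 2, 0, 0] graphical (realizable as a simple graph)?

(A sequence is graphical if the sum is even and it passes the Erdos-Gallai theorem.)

Sum of degrees = 19. Sum is odd, so the sequence is NOT graphical.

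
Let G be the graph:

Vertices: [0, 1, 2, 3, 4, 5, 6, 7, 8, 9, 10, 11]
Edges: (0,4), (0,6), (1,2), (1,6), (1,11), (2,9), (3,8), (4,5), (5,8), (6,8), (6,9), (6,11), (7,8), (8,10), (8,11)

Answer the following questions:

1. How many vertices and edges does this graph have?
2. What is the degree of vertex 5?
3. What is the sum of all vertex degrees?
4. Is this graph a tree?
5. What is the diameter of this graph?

Count: 12 vertices, 15 edges.
Vertex 5 has neighbors [4, 8], degree = 2.
Handshaking lemma: 2 * 15 = 30.
A tree on 12 vertices has 11 edges. This graph has 15 edges (4 extra). Not a tree.
Diameter (longest shortest path) = 4.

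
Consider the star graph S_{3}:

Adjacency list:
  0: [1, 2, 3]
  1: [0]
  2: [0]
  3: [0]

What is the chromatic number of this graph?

S_{3} has one hub adjacent to 3 leaves; leaves are pairwise non-adjacent.
Color the hub 0 and every leaf 1.
Chromatic number = 2.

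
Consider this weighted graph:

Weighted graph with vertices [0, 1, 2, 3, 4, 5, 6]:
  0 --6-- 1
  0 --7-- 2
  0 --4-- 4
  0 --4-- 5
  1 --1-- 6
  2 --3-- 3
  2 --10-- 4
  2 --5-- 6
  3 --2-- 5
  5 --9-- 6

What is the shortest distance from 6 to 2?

Using Dijkstra's algorithm from vertex 6:
Shortest path: 6 -> 2
Total weight: 5 = 5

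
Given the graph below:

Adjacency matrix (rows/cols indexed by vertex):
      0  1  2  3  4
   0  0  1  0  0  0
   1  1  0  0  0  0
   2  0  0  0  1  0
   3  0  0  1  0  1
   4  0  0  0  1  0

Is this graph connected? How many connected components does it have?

Checking connectivity: the graph has 2 connected component(s).
Components: [[0, 1], [2, 3, 4]]. The graph is NOT connected.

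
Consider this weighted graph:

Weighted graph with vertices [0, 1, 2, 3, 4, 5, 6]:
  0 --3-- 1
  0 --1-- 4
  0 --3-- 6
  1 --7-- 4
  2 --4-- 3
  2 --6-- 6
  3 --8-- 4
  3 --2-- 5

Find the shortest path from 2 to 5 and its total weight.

Using Dijkstra's algorithm from vertex 2:
Shortest path: 2 -> 3 -> 5
Total weight: 4 + 2 = 6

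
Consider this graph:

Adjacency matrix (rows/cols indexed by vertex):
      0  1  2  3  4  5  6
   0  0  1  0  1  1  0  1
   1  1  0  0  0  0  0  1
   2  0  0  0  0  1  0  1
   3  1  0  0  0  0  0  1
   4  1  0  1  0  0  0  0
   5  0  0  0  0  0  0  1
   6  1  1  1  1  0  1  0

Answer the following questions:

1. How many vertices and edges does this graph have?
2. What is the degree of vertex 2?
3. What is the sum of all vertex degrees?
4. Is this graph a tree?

Count: 7 vertices, 9 edges.
Vertex 2 has neighbors [4, 6], degree = 2.
Handshaking lemma: 2 * 9 = 18.
A tree on 7 vertices has 6 edges. This graph has 9 edges (3 extra). Not a tree.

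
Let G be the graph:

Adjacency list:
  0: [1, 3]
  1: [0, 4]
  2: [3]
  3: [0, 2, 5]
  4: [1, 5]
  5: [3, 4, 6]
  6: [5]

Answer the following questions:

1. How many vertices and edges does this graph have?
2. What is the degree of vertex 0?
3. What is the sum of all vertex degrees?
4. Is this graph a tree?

Count: 7 vertices, 7 edges.
Vertex 0 has neighbors [1, 3], degree = 2.
Handshaking lemma: 2 * 7 = 14.
A tree on 7 vertices has 6 edges. This graph has 7 edges (1 extra). Not a tree.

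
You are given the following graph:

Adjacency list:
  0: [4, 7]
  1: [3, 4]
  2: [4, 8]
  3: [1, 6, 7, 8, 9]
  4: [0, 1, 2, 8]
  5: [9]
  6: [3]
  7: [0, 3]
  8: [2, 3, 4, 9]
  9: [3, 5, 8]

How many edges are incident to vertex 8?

Vertex 8 has neighbors [2, 3, 4, 9], so deg(8) = 4.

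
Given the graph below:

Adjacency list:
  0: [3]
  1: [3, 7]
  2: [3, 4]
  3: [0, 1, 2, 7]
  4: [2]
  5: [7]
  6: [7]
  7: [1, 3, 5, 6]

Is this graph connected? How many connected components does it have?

Checking connectivity: the graph has 1 connected component(s).
All vertices are reachable from each other. The graph IS connected.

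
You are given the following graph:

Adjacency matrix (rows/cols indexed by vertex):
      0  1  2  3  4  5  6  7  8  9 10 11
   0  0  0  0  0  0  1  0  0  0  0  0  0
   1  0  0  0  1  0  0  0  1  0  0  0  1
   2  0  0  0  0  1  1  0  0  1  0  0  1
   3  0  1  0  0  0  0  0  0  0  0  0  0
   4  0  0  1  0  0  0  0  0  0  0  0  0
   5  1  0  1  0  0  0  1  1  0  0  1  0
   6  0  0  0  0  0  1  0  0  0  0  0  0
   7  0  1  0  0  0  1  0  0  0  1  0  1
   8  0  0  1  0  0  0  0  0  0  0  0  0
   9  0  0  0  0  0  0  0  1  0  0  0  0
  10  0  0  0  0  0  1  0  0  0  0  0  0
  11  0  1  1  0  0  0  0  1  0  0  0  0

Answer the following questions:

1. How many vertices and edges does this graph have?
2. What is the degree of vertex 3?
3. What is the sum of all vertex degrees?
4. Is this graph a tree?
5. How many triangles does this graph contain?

Count: 12 vertices, 13 edges.
Vertex 3 has neighbors [1], degree = 1.
Handshaking lemma: 2 * 13 = 26.
A tree on 12 vertices has 11 edges. This graph has 13 edges (2 extra). Not a tree.
Number of triangles = 1.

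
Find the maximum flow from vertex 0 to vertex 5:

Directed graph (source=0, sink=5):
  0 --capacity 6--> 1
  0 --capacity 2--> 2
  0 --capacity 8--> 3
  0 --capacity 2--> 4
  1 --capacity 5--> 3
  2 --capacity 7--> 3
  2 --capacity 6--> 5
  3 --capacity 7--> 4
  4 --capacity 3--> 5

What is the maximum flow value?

Computing max flow:
  Flow on (0->1): 3/6
  Flow on (0->2): 2/2
  Flow on (1->3): 3/5
  Flow on (2->5): 2/6
  Flow on (3->4): 3/7
  Flow on (4->5): 3/3
Maximum flow = 5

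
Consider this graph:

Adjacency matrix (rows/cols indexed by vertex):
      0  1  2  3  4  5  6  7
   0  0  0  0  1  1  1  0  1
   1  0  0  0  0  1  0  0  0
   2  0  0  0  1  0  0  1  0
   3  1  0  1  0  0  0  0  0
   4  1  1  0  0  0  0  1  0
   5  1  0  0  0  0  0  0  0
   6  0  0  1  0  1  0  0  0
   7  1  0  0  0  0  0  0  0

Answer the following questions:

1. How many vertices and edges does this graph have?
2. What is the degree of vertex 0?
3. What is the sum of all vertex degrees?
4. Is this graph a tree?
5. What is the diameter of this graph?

Count: 8 vertices, 8 edges.
Vertex 0 has neighbors [3, 4, 5, 7], degree = 4.
Handshaking lemma: 2 * 8 = 16.
A tree on 8 vertices has 7 edges. This graph has 8 edges (1 extra). Not a tree.
Diameter (longest shortest path) = 3.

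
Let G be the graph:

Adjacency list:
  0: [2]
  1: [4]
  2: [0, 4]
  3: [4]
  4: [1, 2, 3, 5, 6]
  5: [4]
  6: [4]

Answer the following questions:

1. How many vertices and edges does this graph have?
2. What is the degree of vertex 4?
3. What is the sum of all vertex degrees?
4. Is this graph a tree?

Count: 7 vertices, 6 edges.
Vertex 4 has neighbors [1, 2, 3, 5, 6], degree = 5.
Handshaking lemma: 2 * 6 = 12.
A graph is a tree iff it is connected and has exactly n-1 edges. This graph is connected (all 7 vertices in one component) and has 7-1 = 6 edges. It is a tree.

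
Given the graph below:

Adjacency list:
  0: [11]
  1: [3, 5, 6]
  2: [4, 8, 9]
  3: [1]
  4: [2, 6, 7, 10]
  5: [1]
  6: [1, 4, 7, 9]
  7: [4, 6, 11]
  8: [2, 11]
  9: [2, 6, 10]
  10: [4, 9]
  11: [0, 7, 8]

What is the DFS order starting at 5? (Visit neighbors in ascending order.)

DFS from vertex 5 (neighbors processed in ascending order):
Visit order: 5, 1, 3, 6, 4, 2, 8, 11, 0, 7, 9, 10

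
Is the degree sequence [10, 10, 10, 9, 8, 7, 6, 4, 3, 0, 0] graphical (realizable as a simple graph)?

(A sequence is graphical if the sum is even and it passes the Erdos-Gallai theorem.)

Sum of degrees = 67. Sum is odd, so the sequence is NOT graphical.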